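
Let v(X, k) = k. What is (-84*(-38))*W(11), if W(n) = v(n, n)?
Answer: 35112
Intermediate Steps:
W(n) = n
(-84*(-38))*W(11) = -84*(-38)*11 = 3192*11 = 35112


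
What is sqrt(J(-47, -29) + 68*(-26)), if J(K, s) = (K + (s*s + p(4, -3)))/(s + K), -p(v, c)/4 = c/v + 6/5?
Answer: 3*I*sqrt(7133455)/190 ≈ 42.171*I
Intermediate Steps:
p(v, c) = -24/5 - 4*c/v (p(v, c) = -4*(c/v + 6/5) = -4*(6/5 + c/v) = -24/5 - 4*c/v)
J(K, s) = (-9/5 + K + s**2)/(K + s) (J(K, s) = (K + (s*s + (-24/5 - 4*(-3)/4)))/(s + K) = (K + (s**2 + (-24/5 - 4*(-3)*1/4)))/(K + s) = (K + (s**2 + (-24/5 + 3)))/(K + s) = (K + (s**2 - 9/5))/(K + s) = (K + (-9/5 + s**2))/(K + s) = (-9/5 + K + s**2)/(K + s))
sqrt(J(-47, -29) + 68*(-26)) = sqrt((-9/5 - 47 + (-29)**2)/(-47 - 29) + 68*(-26)) = sqrt((-9/5 - 47 + 841)/(-76) - 1768) = sqrt(-1/76*3961/5 - 1768) = sqrt(-3961/380 - 1768) = sqrt(-675801/380) = 3*I*sqrt(7133455)/190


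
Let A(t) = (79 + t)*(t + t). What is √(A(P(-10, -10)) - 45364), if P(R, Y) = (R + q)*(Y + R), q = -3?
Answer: 2*√32729 ≈ 361.82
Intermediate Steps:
P(R, Y) = (-3 + R)*(R + Y) (P(R, Y) = (R - 3)*(Y + R) = (-3 + R)*(R + Y))
A(t) = 2*t*(79 + t) (A(t) = (79 + t)*(2*t) = 2*t*(79 + t))
√(A(P(-10, -10)) - 45364) = √(2*((-10)² - 3*(-10) - 3*(-10) - 10*(-10))*(79 + ((-10)² - 3*(-10) - 3*(-10) - 10*(-10))) - 45364) = √(2*(100 + 30 + 30 + 100)*(79 + (100 + 30 + 30 + 100)) - 45364) = √(2*260*(79 + 260) - 45364) = √(2*260*339 - 45364) = √(176280 - 45364) = √130916 = 2*√32729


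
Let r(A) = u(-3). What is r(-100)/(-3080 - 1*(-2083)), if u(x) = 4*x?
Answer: 12/997 ≈ 0.012036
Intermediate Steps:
r(A) = -12 (r(A) = 4*(-3) = -12)
r(-100)/(-3080 - 1*(-2083)) = -12/(-3080 - 1*(-2083)) = -12/(-3080 + 2083) = -12/(-997) = -12*(-1/997) = 12/997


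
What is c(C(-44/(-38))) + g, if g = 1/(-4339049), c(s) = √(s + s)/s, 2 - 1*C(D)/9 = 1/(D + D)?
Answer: -1/4339049 + 2*√1518/207 ≈ 0.37644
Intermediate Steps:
C(D) = 18 - 9/(2*D) (C(D) = 18 - 9/(D + D) = 18 - 9*1/(2*D) = 18 - 9/(2*D))
c(s) = √2/√s (c(s) = √(2*s)/s = (√2*√s)/s = √2/√s)
g = -1/4339049 ≈ -2.3047e-7
c(C(-44/(-38))) + g = √2/√(18 - 9/(2*((-44/(-38))))) - 1/4339049 = √2/√(18 - 9/(2*((-44*(-1/38))))) - 1/4339049 = √2/√(18 - 9/(2*22/19)) - 1/4339049 = √2/√(18 - 9/2*19/22) - 1/4339049 = √2/√(18 - 171/44) - 1/4339049 = √2/√(621/44) - 1/4339049 = √2*(2*√759/207) - 1/4339049 = 2*√1518/207 - 1/4339049 = -1/4339049 + 2*√1518/207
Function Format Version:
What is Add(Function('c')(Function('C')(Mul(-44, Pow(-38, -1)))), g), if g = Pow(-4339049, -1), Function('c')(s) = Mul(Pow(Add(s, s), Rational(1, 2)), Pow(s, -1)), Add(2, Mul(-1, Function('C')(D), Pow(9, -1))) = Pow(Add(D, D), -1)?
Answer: Add(Rational(-1, 4339049), Mul(Rational(2, 207), Pow(1518, Rational(1, 2)))) ≈ 0.37644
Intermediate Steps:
Function('C')(D) = Add(18, Mul(Rational(-9, 2), Pow(D, -1))) (Function('C')(D) = Add(18, Mul(-9, Pow(Add(D, D), -1))) = Add(18, Mul(-9, Pow(Mul(2, D), -1))) = Add(18, Mul(-9, Mul(Rational(1, 2), Pow(D, -1)))) = Add(18, Mul(Rational(-9, 2), Pow(D, -1))))
Function('c')(s) = Mul(Pow(2, Rational(1, 2)), Pow(s, Rational(-1, 2))) (Function('c')(s) = Mul(Pow(Mul(2, s), Rational(1, 2)), Pow(s, -1)) = Mul(Mul(Pow(2, Rational(1, 2)), Pow(s, Rational(1, 2))), Pow(s, -1)) = Mul(Pow(2, Rational(1, 2)), Pow(s, Rational(-1, 2))))
g = Rational(-1, 4339049) ≈ -2.3047e-7
Add(Function('c')(Function('C')(Mul(-44, Pow(-38, -1)))), g) = Add(Mul(Pow(2, Rational(1, 2)), Pow(Add(18, Mul(Rational(-9, 2), Pow(Mul(-44, Pow(-38, -1)), -1))), Rational(-1, 2))), Rational(-1, 4339049)) = Add(Mul(Pow(2, Rational(1, 2)), Pow(Add(18, Mul(Rational(-9, 2), Pow(Mul(-44, Rational(-1, 38)), -1))), Rational(-1, 2))), Rational(-1, 4339049)) = Add(Mul(Pow(2, Rational(1, 2)), Pow(Add(18, Mul(Rational(-9, 2), Pow(Rational(22, 19), -1))), Rational(-1, 2))), Rational(-1, 4339049)) = Add(Mul(Pow(2, Rational(1, 2)), Pow(Add(18, Mul(Rational(-9, 2), Rational(19, 22))), Rational(-1, 2))), Rational(-1, 4339049)) = Add(Mul(Pow(2, Rational(1, 2)), Pow(Add(18, Rational(-171, 44)), Rational(-1, 2))), Rational(-1, 4339049)) = Add(Mul(Pow(2, Rational(1, 2)), Pow(Rational(621, 44), Rational(-1, 2))), Rational(-1, 4339049)) = Add(Mul(Pow(2, Rational(1, 2)), Mul(Rational(2, 207), Pow(759, Rational(1, 2)))), Rational(-1, 4339049)) = Add(Mul(Rational(2, 207), Pow(1518, Rational(1, 2))), Rational(-1, 4339049)) = Add(Rational(-1, 4339049), Mul(Rational(2, 207), Pow(1518, Rational(1, 2))))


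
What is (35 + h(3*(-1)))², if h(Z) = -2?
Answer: 1089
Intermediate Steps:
(35 + h(3*(-1)))² = (35 - 2)² = 33² = 1089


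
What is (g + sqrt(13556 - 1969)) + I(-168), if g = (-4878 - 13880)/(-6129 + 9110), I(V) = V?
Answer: -519566/2981 + sqrt(11587) ≈ -66.650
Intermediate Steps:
g = -18758/2981 ≈ -6.2925
(g + sqrt(13556 - 1969)) + I(-168) = (-18758/2981 + sqrt(13556 - 1969)) - 168 = (-18758/2981 + sqrt(11587)) - 168 = -519566/2981 + sqrt(11587)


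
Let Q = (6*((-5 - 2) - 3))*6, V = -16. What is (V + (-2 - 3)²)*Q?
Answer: -3240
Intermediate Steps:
Q = -360 (Q = (6*(-7 - 3))*6 = (6*(-10))*6 = -60*6 = -360)
(V + (-2 - 3)²)*Q = (-16 + (-2 - 3)²)*(-360) = (-16 + (-5)²)*(-360) = (-16 + 25)*(-360) = 9*(-360) = -3240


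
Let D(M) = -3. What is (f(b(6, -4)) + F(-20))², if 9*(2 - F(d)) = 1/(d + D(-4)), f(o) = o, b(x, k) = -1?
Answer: 43264/42849 ≈ 1.0097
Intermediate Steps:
F(d) = 2 - 1/(9*(-3 + d)) (F(d) = 2 - 1/(9*(d - 3)) = 2 - 1/(9*(-3 + d)))
(f(b(6, -4)) + F(-20))² = (-1 + (-55 + 18*(-20))/(9*(-3 - 20)))² = (-1 + (⅑)*(-55 - 360)/(-23))² = (-1 + (⅑)*(-1/23)*(-415))² = (-1 + 415/207)² = (208/207)² = 43264/42849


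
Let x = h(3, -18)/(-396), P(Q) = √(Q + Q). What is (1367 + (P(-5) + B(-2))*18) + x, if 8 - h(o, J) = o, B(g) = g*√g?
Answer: 541327/396 - 36*I*√2 + 18*I*√10 ≈ 1367.0 + 6.0093*I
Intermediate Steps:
B(g) = g^(3/2)
P(Q) = √2*√Q (P(Q) = √(2*Q) = √2*√Q)
h(o, J) = 8 - o
x = -5/396 (x = (8 - 1*3)/(-396) = (8 - 3)*(-1/396) = 5*(-1/396) = -5/396 ≈ -0.012626)
(1367 + (P(-5) + B(-2))*18) + x = (1367 + (√2*√(-5) + (-2)^(3/2))*18) - 5/396 = (1367 + (√2*(I*√5) - 2*I*√2)*18) - 5/396 = (1367 + (I*√10 - 2*I*√2)*18) - 5/396 = (1367 + (-36*I*√2 + 18*I*√10)) - 5/396 = (1367 - 36*I*√2 + 18*I*√10) - 5/396 = 541327/396 - 36*I*√2 + 18*I*√10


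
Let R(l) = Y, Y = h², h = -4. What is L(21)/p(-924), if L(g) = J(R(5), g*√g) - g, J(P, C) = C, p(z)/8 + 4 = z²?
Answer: -21/6830176 + 21*√21/6830176 ≈ 1.1015e-5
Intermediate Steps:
Y = 16 (Y = (-4)² = 16)
R(l) = 16
p(z) = -32 + 8*z²
L(g) = g^(3/2) - g (L(g) = g*√g - g = g^(3/2) - g)
L(21)/p(-924) = (21^(3/2) - 1*21)/(-32 + 8*(-924)²) = (21*√21 - 21)/(-32 + 8*853776) = (-21 + 21*√21)/(-32 + 6830208) = (-21 + 21*√21)/6830176 = (-21 + 21*√21)*(1/6830176) = -21/6830176 + 21*√21/6830176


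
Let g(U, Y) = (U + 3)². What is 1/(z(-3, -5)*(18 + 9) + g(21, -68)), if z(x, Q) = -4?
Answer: 1/468 ≈ 0.0021368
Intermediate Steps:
g(U, Y) = (3 + U)²
1/(z(-3, -5)*(18 + 9) + g(21, -68)) = 1/(-4*(18 + 9) + (3 + 21)²) = 1/(-4*27 + 24²) = 1/(-108 + 576) = 1/468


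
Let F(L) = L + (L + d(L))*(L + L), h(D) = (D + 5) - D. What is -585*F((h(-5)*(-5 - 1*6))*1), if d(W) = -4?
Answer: -3764475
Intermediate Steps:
h(D) = 5 (h(D) = (5 + D) - D = 5)
F(L) = L + 2*L*(-4 + L) (F(L) = L + (L - 4)*(L + L) = L + (-4 + L)*(2*L) = L + 2*L*(-4 + L))
-585*F((h(-5)*(-5 - 1*6))*1) = -585*(5*(-5 - 1*6))*1*(-7 + 2*((5*(-5 - 1*6))*1)) = -585*(5*(-5 - 6))*1*(-7 + 2*((5*(-5 - 6))*1)) = -585*(5*(-11))*1*(-7 + 2*((5*(-11))*1)) = -585*(-55*1)*(-7 + 2*(-55*1)) = -(-32175)*(-7 + 2*(-55)) = -(-32175)*(-7 - 110) = -(-32175)*(-117) = -585*6435 = -3764475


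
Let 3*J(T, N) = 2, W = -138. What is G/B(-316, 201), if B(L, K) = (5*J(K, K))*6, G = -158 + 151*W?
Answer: -5249/5 ≈ -1049.8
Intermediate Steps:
J(T, N) = 2/3 (J(T, N) = (1/3)*2 = 2/3)
G = -20996 (G = -158 + 151*(-138) = -158 - 20838 = -20996)
B(L, K) = 20 (B(L, K) = (5*(2/3))*6 = (10/3)*6 = 20)
G/B(-316, 201) = -20996/20 = -20996*1/20 = -5249/5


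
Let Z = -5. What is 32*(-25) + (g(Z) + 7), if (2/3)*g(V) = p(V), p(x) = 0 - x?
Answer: -1571/2 ≈ -785.50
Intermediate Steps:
p(x) = -x
g(V) = -3*V/2 (g(V) = 3*(-V)/2 = -3*V/2)
32*(-25) + (g(Z) + 7) = 32*(-25) + (-3/2*(-5) + 7) = -800 + (15/2 + 7) = -800 + 29/2 = -1571/2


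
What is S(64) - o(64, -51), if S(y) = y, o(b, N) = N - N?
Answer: 64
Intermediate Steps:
o(b, N) = 0
S(64) - o(64, -51) = 64 - 1*0 = 64 + 0 = 64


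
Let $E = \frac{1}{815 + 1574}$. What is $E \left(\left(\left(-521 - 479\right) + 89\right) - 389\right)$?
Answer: $- \frac{1300}{2389} \approx -0.54416$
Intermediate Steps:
$E = \frac{1}{2389} \approx 0.00041859$
$E \left(\left(\left(-521 - 479\right) + 89\right) - 389\right) = \frac{\left(\left(-521 - 479\right) + 89\right) - 389}{2389} = \frac{\left(-1000 + 89\right) - 389}{2389} = \frac{-911 - 389}{2389} = \frac{1}{2389} \left(-1300\right) = - \frac{1300}{2389}$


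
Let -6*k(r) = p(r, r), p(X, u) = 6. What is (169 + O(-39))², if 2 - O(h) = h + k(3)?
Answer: 44521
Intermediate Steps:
k(r) = -1 (k(r) = -⅙*6 = -1)
O(h) = 3 - h (O(h) = 2 - (h - 1) = 2 - (-1 + h) = 2 + (1 - h) = 3 - h)
(169 + O(-39))² = (169 + (3 - 1*(-39)))² = (169 + (3 + 39))² = (169 + 42)² = 211² = 44521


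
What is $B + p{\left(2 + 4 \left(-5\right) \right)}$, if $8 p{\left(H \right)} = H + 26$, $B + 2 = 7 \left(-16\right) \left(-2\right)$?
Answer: $223$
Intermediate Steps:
$B = 222$ ($B = -2 + 7 \left(-16\right) \left(-2\right) = -2 - -224 = -2 + 224 = 222$)
$p{\left(H \right)} = \frac{13}{4} + \frac{H}{8}$ ($p{\left(H \right)} = \frac{H + 26}{8} = \frac{26 + H}{8} = \frac{13}{4} + \frac{H}{8}$)
$B + p{\left(2 + 4 \left(-5\right) \right)} = 222 + \left(\frac{13}{4} + \frac{2 + 4 \left(-5\right)}{8}\right) = 222 + \left(\frac{13}{4} + \frac{2 - 20}{8}\right) = 222 + \left(\frac{13}{4} + \frac{1}{8} \left(-18\right)\right) = 222 + \left(\frac{13}{4} - \frac{9}{4}\right) = 222 + 1 = 223$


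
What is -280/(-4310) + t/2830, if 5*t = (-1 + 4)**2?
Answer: 400079/6098650 ≈ 0.065601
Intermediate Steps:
t = 9/5 (t = (-1 + 4)**2/5 = (1/5)*3**2 = (1/5)*9 = 9/5 ≈ 1.8000)
-280/(-4310) + t/2830 = -280/(-4310) + (9/5)/2830 = -280*(-1/4310) + (9/5)*(1/2830) = 28/431 + 9/14150 = 400079/6098650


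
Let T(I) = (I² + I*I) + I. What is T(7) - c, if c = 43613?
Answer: -43508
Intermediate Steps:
T(I) = I + 2*I² (T(I) = (I² + I²) + I = 2*I² + I = I + 2*I²)
T(7) - c = 7*(1 + 2*7) - 1*43613 = 7*(1 + 14) - 43613 = 7*15 - 43613 = 105 - 43613 = -43508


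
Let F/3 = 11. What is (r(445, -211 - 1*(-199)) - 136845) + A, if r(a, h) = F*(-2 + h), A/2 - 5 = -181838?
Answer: -500973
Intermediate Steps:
A = -363666 (A = 10 + 2*(-181838) = 10 - 363676 = -363666)
F = 33 (F = 3*11 = 33)
r(a, h) = -66 + 33*h (r(a, h) = 33*(-2 + h) = -66 + 33*h)
(r(445, -211 - 1*(-199)) - 136845) + A = ((-66 + 33*(-211 - 1*(-199))) - 136845) - 363666 = ((-66 + 33*(-211 + 199)) - 136845) - 363666 = ((-66 + 33*(-12)) - 136845) - 363666 = ((-66 - 396) - 136845) - 363666 = (-462 - 136845) - 363666 = -137307 - 363666 = -500973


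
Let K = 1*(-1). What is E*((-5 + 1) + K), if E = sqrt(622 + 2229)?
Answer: -5*sqrt(2851) ≈ -266.97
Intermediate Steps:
K = -1
E = sqrt(2851) ≈ 53.395
E*((-5 + 1) + K) = sqrt(2851)*((-5 + 1) - 1) = sqrt(2851)*(-4 - 1) = sqrt(2851)*(-5) = -5*sqrt(2851)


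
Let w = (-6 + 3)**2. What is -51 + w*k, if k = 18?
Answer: 111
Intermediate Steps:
w = 9 (w = (-3)**2 = 9)
-51 + w*k = -51 + 9*18 = -51 + 162 = 111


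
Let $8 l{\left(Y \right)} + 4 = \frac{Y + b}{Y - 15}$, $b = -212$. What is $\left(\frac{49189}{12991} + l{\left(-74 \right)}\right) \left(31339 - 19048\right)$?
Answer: $\frac{209642658309}{4624796} \approx 45330.0$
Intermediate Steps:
$l{\left(Y \right)} = - \frac{1}{2} + \frac{-212 + Y}{8 \left(-15 + Y\right)}$ ($l{\left(Y \right)} = - \frac{1}{2} + \frac{\left(Y - 212\right) \frac{1}{Y - 15}}{8} = - \frac{1}{2} + \frac{\left(-212 + Y\right) \frac{1}{-15 + Y}}{8} = - \frac{1}{2} + \frac{\frac{1}{-15 + Y} \left(-212 + Y\right)}{8} = - \frac{1}{2} + \frac{-212 + Y}{8 \left(-15 + Y\right)}$)
$\left(\frac{49189}{12991} + l{\left(-74 \right)}\right) \left(31339 - 19048\right) = \left(\frac{49189}{12991} + \frac{-152 - -222}{8 \left(-15 - 74\right)}\right) \left(31339 - 19048\right) = \left(49189 \cdot \frac{1}{12991} + \frac{-152 + 222}{8 \left(-89\right)}\right) 12291 = \left(\frac{49189}{12991} + \frac{1}{8} \left(- \frac{1}{89}\right) 70\right) 12291 = \left(\frac{49189}{12991} - \frac{35}{356}\right) 12291 = \frac{17056599}{4624796} \cdot 12291 = \frac{209642658309}{4624796}$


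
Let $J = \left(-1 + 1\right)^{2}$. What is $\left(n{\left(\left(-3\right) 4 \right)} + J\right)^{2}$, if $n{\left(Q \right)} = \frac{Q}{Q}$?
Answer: $1$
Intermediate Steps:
$n{\left(Q \right)} = 1$
$J = 0$ ($J = 0^{2} = 0$)
$\left(n{\left(\left(-3\right) 4 \right)} + J\right)^{2} = \left(1 + 0\right)^{2} = 1^{2} = 1$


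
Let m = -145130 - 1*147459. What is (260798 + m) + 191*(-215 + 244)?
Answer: -26252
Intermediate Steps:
m = -292589 (m = -145130 - 147459 = -292589)
(260798 + m) + 191*(-215 + 244) = (260798 - 292589) + 191*(-215 + 244) = -31791 + 191*29 = -31791 + 5539 = -26252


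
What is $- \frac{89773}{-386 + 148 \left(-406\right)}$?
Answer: $\frac{89773}{60474} \approx 1.4845$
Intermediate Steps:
$- \frac{89773}{-386 + 148 \left(-406\right)} = - \frac{89773}{-386 - 60088} = - \frac{89773}{-60474} = \left(-89773\right) \left(- \frac{1}{60474}\right) = \frac{89773}{60474}$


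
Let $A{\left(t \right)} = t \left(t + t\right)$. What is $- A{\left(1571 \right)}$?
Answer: $-4936082$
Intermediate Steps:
$A{\left(t \right)} = 2 t^{2}$ ($A{\left(t \right)} = t 2 t = 2 t^{2}$)
$- A{\left(1571 \right)} = - 2 \cdot 1571^{2} = - 2 \cdot 2468041 = \left(-1\right) 4936082 = -4936082$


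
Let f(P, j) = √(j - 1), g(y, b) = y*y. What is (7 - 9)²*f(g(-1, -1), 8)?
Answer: 4*√7 ≈ 10.583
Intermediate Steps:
g(y, b) = y²
f(P, j) = √(-1 + j)
(7 - 9)²*f(g(-1, -1), 8) = (7 - 9)²*√(-1 + 8) = (-2)²*√7 = 4*√7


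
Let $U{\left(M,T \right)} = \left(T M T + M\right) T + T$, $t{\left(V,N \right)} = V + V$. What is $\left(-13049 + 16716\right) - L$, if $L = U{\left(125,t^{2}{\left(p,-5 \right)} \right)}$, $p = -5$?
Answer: $-125008933$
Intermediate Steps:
$t{\left(V,N \right)} = 2 V$
$U{\left(M,T \right)} = T + T \left(M + M T^{2}\right)$ ($U{\left(M,T \right)} = \left(M T T + M\right) T + T = \left(M T^{2} + M\right) T + T = \left(M + M T^{2}\right) T + T = T \left(M + M T^{2}\right) + T = T + T \left(M + M T^{2}\right)$)
$L = 125012600$ ($L = \left(2 \left(-5\right)\right)^{2} \left(1 + 125 + 125 \left(\left(2 \left(-5\right)\right)^{2}\right)^{2}\right) = \left(-10\right)^{2} \left(1 + 125 + 125 \left(\left(-10\right)^{2}\right)^{2}\right) = 100 \left(1 + 125 + 125 \cdot 100^{2}\right) = 100 \left(1 + 125 + 125 \cdot 10000\right) = 100 \left(1 + 125 + 1250000\right) = 100 \cdot 1250126 = 125012600$)
$\left(-13049 + 16716\right) - L = \left(-13049 + 16716\right) - 125012600 = 3667 - 125012600 = -125008933$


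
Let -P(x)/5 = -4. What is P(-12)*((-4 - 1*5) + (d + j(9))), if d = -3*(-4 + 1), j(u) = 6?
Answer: 120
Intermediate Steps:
d = 9 (d = -3*(-3) = 9)
P(x) = 20 (P(x) = -5*(-4) = 20)
P(-12)*((-4 - 1*5) + (d + j(9))) = 20*((-4 - 1*5) + (9 + 6)) = 20*((-4 - 5) + 15) = 20*(-9 + 15) = 20*6 = 120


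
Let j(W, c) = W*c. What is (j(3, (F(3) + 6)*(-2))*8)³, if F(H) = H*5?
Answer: -1024192512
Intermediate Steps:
F(H) = 5*H
(j(3, (F(3) + 6)*(-2))*8)³ = ((3*((5*3 + 6)*(-2)))*8)³ = ((3*((15 + 6)*(-2)))*8)³ = ((3*(21*(-2)))*8)³ = ((3*(-42))*8)³ = (-126*8)³ = (-1008)³ = -1024192512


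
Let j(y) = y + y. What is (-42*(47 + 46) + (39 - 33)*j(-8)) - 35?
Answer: -4037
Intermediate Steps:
j(y) = 2*y
(-42*(47 + 46) + (39 - 33)*j(-8)) - 35 = (-42*(47 + 46) + (39 - 33)*(2*(-8))) - 35 = (-42*93 + 6*(-16)) - 35 = (-3906 - 96) - 35 = -4002 - 35 = -4037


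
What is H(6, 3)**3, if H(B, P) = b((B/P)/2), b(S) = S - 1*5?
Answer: -64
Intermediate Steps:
b(S) = -5 + S (b(S) = S - 5 = -5 + S)
H(B, P) = -5 + B/(2*P) (H(B, P) = -5 + (B/P)/2 = -5 + (B/P)*(1/2) = -5 + B/(2*P))
H(6, 3)**3 = (-5 + (1/2)*6/3)**3 = (-5 + (1/2)*6*(1/3))**3 = (-5 + 1)**3 = (-4)**3 = -64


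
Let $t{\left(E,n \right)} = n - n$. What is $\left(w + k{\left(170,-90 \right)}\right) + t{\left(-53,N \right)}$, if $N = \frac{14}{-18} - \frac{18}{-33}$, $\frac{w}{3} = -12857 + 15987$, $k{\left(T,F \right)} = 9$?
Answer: $9399$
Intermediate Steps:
$w = 9390$ ($w = 3 \left(-12857 + 15987\right) = 3 \cdot 3130 = 9390$)
$N = - \frac{23}{99}$ ($N = 14 \left(- \frac{1}{18}\right) - - \frac{6}{11} = - \frac{7}{9} + \frac{6}{11} = - \frac{23}{99} \approx -0.23232$)
$t{\left(E,n \right)} = 0$
$\left(w + k{\left(170,-90 \right)}\right) + t{\left(-53,N \right)} = \left(9390 + 9\right) + 0 = 9399 + 0 = 9399$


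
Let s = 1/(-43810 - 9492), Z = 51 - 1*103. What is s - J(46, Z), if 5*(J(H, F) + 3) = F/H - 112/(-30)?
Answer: 227970929/91945950 ≈ 2.4794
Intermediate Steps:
Z = -52 (Z = 51 - 103 = -52)
s = -1/53302 (s = 1/(-53302) = -1/53302 ≈ -1.8761e-5)
J(H, F) = -169/75 + F/(5*H) (J(H, F) = -3 + (F/H - 112/(-30))/5 = -3 + (F/H - 112*(-1/30))/5 = -3 + (F/H + 56/15)/5 = -3 + (56/15 + F/H)/5 = -3 + (56/75 + F/(5*H)) = -169/75 + F/(5*H))
s - J(46, Z) = -1/53302 - (-169/75 + (⅕)*(-52)/46) = -1/53302 - (-169/75 + (⅕)*(-52)*(1/46)) = -1/53302 - (-169/75 - 26/115) = -1/53302 - 1*(-4277/1725) = -1/53302 + 4277/1725 = 227970929/91945950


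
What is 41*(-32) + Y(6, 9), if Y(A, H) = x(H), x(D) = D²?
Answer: -1231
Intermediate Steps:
Y(A, H) = H²
41*(-32) + Y(6, 9) = 41*(-32) + 9² = -1312 + 81 = -1231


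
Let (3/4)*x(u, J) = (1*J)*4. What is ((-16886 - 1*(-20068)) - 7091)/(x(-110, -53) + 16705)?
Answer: -11727/49267 ≈ -0.23803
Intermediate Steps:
x(u, J) = 16*J/3 (x(u, J) = 4*((1*J)*4)/3 = 4*(J*4)/3 = 4*(4*J)/3 = 16*J/3)
((-16886 - 1*(-20068)) - 7091)/(x(-110, -53) + 16705) = ((-16886 - 1*(-20068)) - 7091)/((16/3)*(-53) + 16705) = ((-16886 + 20068) - 7091)/(-848/3 + 16705) = (3182 - 7091)/(49267/3) = -3909*3/49267 = -11727/49267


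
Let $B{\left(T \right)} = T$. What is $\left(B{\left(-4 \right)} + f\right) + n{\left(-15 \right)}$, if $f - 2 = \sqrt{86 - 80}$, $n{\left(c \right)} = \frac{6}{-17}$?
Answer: $- \frac{40}{17} + \sqrt{6} \approx 0.096549$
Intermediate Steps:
$n{\left(c \right)} = - \frac{6}{17}$ ($n{\left(c \right)} = 6 \left(- \frac{1}{17}\right) = - \frac{6}{17}$)
$f = 2 + \sqrt{6}$ ($f = 2 + \sqrt{86 - 80} = 2 + \sqrt{6} \approx 4.4495$)
$\left(B{\left(-4 \right)} + f\right) + n{\left(-15 \right)} = \left(-4 + \left(2 + \sqrt{6}\right)\right) - \frac{6}{17} = \left(-2 + \sqrt{6}\right) - \frac{6}{17} = - \frac{40}{17} + \sqrt{6}$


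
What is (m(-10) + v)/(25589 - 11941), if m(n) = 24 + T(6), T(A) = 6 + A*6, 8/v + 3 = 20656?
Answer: 681553/140936072 ≈ 0.0048359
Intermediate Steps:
v = 8/20653 (v = 8/(-3 + 20656) = 8/20653 ≈ 0.00038735)
T(A) = 6 + 6*A
m(n) = 66 (m(n) = 24 + (6 + 6*6) = 24 + (6 + 36) = 24 + 42 = 66)
(m(-10) + v)/(25589 - 11941) = (66 + 8/20653)/(25589 - 11941) = (1363106/20653)/13648 = (1363106/20653)*(1/13648) = 681553/140936072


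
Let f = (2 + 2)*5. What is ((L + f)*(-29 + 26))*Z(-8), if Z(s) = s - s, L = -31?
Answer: 0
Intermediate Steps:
Z(s) = 0
f = 20 (f = 4*5 = 20)
((L + f)*(-29 + 26))*Z(-8) = ((-31 + 20)*(-29 + 26))*0 = -11*(-3)*0 = 33*0 = 0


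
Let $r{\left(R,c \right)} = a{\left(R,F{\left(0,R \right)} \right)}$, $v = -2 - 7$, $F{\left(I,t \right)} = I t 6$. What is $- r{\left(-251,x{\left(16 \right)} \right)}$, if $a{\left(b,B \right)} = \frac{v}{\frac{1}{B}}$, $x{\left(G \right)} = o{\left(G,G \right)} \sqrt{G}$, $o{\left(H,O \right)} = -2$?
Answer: $0$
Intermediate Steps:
$F{\left(I,t \right)} = 6 I t$
$x{\left(G \right)} = - 2 \sqrt{G}$
$v = -9$
$a{\left(b,B \right)} = - 9 B$ ($a{\left(b,B \right)} = - \frac{9}{\frac{1}{B}} = - 9 B$)
$r{\left(R,c \right)} = 0$ ($r{\left(R,c \right)} = - 9 \cdot 6 \cdot 0 R = \left(-9\right) 0 = 0$)
$- r{\left(-251,x{\left(16 \right)} \right)} = \left(-1\right) 0 = 0$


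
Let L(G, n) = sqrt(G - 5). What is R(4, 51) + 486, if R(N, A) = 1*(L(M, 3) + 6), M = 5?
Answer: 492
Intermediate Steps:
L(G, n) = sqrt(-5 + G)
R(N, A) = 6 (R(N, A) = 1*(sqrt(-5 + 5) + 6) = 1*(sqrt(0) + 6) = 1*(0 + 6) = 1*6 = 6)
R(4, 51) + 486 = 6 + 486 = 492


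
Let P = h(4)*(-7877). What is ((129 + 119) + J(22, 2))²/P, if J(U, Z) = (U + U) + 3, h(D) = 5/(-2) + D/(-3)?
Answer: 522150/181171 ≈ 2.8821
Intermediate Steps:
h(D) = -5/2 - D/3 (h(D) = 5*(-½) + D*(-⅓) = -5/2 - D/3)
J(U, Z) = 3 + 2*U (J(U, Z) = 2*U + 3 = 3 + 2*U)
P = 181171/6 (P = (-5/2 - ⅓*4)*(-7877) = (-5/2 - 4/3)*(-7877) = -23/6*(-7877) = 181171/6 ≈ 30195.)
((129 + 119) + J(22, 2))²/P = ((129 + 119) + (3 + 2*22))²/(181171/6) = (248 + (3 + 44))²*(6/181171) = (248 + 47)²*(6/181171) = 295²*(6/181171) = 87025*(6/181171) = 522150/181171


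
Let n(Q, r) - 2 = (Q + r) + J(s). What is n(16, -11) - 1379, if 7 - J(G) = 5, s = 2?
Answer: -1370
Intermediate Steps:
J(G) = 2 (J(G) = 7 - 1*5 = 7 - 5 = 2)
n(Q, r) = 4 + Q + r (n(Q, r) = 2 + ((Q + r) + 2) = 2 + (2 + Q + r) = 4 + Q + r)
n(16, -11) - 1379 = (4 + 16 - 11) - 1379 = 9 - 1379 = -1370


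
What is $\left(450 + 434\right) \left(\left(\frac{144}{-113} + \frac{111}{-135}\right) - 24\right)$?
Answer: $- \frac{117307684}{5085} \approx -23069.0$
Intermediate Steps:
$\left(450 + 434\right) \left(\left(\frac{144}{-113} + \frac{111}{-135}\right) - 24\right) = 884 \left(\left(144 \left(- \frac{1}{113}\right) + 111 \left(- \frac{1}{135}\right)\right) - 24\right) = 884 \left(\left(- \frac{144}{113} - \frac{37}{45}\right) - 24\right) = 884 \left(- \frac{10661}{5085} - 24\right) = 884 \left(- \frac{132701}{5085}\right) = - \frac{117307684}{5085}$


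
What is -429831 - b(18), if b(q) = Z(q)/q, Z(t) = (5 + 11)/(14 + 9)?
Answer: -88975025/207 ≈ -4.2983e+5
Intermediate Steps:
Z(t) = 16/23
b(q) = 16/(23*q)
-429831 - b(18) = -429831 - 16/(23*18) = -429831 - 1*8/207 = -429831 - 8/207 = -88975025/207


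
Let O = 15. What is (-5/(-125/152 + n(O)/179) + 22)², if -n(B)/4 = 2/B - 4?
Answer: 74797278725764/90216730321 ≈ 829.08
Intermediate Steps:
n(B) = 16 - 8/B (n(B) = -4*(2/B - 4) = -4*(-4 + 2/B) = 16 - 8/B)
(-5/(-125/152 + n(O)/179) + 22)² = (-5/(-125/152 + (16 - 8/15)/179) + 22)² = (-5/(-125*1/152 + (16 - 8*1/15)*(1/179)) + 22)² = (-5/(-125/152 + (16 - 8/15)*(1/179)) + 22)² = (-5/(-125/152 + (232/15)*(1/179)) + 22)² = (-5/(-125/152 + 232/2685) + 22)² = (-5/(-300361/408120) + 22)² = (-5*(-408120/300361) + 22)² = (2040600/300361 + 22)² = (8648542/300361)² = 74797278725764/90216730321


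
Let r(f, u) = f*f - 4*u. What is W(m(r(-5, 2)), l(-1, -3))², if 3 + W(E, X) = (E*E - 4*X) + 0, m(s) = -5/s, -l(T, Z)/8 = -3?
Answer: 817159396/83521 ≈ 9783.9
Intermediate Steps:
l(T, Z) = 24 (l(T, Z) = -8*(-3) = 24)
r(f, u) = f² - 4*u
W(E, X) = -3 + E² - 4*X (W(E, X) = -3 + ((E*E - 4*X) + 0) = -3 + ((E² - 4*X) + 0) = -3 + (E² - 4*X) = -3 + E² - 4*X)
W(m(r(-5, 2)), l(-1, -3))² = (-3 + (-5/((-5)² - 4*2))² - 4*24)² = (-3 + (-5/(25 - 8))² - 96)² = (-3 + (-5/17)² - 96)² = (-3 + 25/289 - 96)² = (-28586/289)² = 817159396/83521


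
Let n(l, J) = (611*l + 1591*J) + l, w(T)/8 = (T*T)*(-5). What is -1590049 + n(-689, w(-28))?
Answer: -51905477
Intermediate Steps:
w(T) = -40*T² (w(T) = 8*((T*T)*(-5)) = 8*(T²*(-5)) = 8*(-5*T²) = -40*T²)
n(l, J) = 612*l + 1591*J
-1590049 + n(-689, w(-28)) = -1590049 + (612*(-689) + 1591*(-40*(-28)²)) = -1590049 + (-421668 + 1591*(-40*784)) = -1590049 + (-421668 + 1591*(-31360)) = -1590049 + (-421668 - 49893760) = -1590049 - 50315428 = -51905477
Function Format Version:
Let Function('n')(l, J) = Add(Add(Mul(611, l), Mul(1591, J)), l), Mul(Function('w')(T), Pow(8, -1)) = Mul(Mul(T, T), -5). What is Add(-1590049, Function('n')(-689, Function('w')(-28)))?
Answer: -51905477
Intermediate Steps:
Function('w')(T) = Mul(-40, Pow(T, 2)) (Function('w')(T) = Mul(8, Mul(Mul(T, T), -5)) = Mul(8, Mul(Pow(T, 2), -5)) = Mul(8, Mul(-5, Pow(T, 2))) = Mul(-40, Pow(T, 2)))
Function('n')(l, J) = Add(Mul(612, l), Mul(1591, J))
Add(-1590049, Function('n')(-689, Function('w')(-28))) = Add(-1590049, Add(Mul(612, -689), Mul(1591, Mul(-40, Pow(-28, 2))))) = Add(-1590049, Add(-421668, Mul(1591, Mul(-40, 784)))) = Add(-1590049, Add(-421668, Mul(1591, -31360))) = Add(-1590049, Add(-421668, -49893760)) = Add(-1590049, -50315428) = -51905477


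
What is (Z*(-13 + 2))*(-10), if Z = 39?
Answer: 4290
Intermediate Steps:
(Z*(-13 + 2))*(-10) = (39*(-13 + 2))*(-10) = (39*(-11))*(-10) = -429*(-10) = 4290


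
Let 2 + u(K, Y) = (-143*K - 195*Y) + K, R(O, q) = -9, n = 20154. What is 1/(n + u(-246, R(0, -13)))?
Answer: 1/56839 ≈ 1.7594e-5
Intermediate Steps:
u(K, Y) = -2 - 195*Y - 142*K (u(K, Y) = -2 + ((-143*K - 195*Y) + K) = -2 + ((-195*Y - 143*K) + K) = -2 + (-195*Y - 142*K) = -2 - 195*Y - 142*K)
1/(n + u(-246, R(0, -13))) = 1/(20154 + (-2 - 195*(-9) - 142*(-246))) = 1/(20154 + (-2 + 1755 + 34932)) = 1/(20154 + 36685) = 1/56839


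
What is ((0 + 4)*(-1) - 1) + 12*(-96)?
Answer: -1157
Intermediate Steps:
((0 + 4)*(-1) - 1) + 12*(-96) = (4*(-1) - 1) - 1152 = (-4 - 1) - 1152 = -5 - 1152 = -1157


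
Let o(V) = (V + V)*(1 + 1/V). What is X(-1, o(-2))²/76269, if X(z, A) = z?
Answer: 1/76269 ≈ 1.3111e-5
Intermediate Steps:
o(V) = 2*V*(1 + 1/V) (o(V) = (2*V)*(1 + 1/V) = 2*V*(1 + 1/V))
X(-1, o(-2))²/76269 = (-1)²/76269 = 1*(1/76269) = 1/76269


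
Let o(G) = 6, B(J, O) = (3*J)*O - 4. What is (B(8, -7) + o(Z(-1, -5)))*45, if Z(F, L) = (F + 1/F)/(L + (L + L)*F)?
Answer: -7470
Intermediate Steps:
B(J, O) = -4 + 3*J*O (B(J, O) = 3*J*O - 4 = -4 + 3*J*O)
Z(F, L) = (F + 1/F)/(L + 2*F*L) (Z(F, L) = (F + 1/F)/(L + (2*L)*F) = (F + 1/F)/(L + 2*F*L))
(B(8, -7) + o(Z(-1, -5)))*45 = ((-4 + 3*8*(-7)) + 6)*45 = ((-4 - 168) + 6)*45 = (-172 + 6)*45 = -166*45 = -7470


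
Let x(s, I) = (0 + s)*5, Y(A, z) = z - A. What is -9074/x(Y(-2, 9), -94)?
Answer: -9074/55 ≈ -164.98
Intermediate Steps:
x(s, I) = 5*s (x(s, I) = s*5 = 5*s)
-9074/x(Y(-2, 9), -94) = -9074*1/(5*(9 - 1*(-2))) = -9074*1/(5*(9 + 2)) = -9074/(5*11) = -9074/55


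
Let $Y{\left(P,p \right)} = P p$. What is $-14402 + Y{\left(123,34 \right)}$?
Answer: $-10220$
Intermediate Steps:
$-14402 + Y{\left(123,34 \right)} = -14402 + 123 \cdot 34 = -14402 + 4182 = -10220$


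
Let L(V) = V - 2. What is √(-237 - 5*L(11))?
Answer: I*√282 ≈ 16.793*I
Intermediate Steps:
L(V) = -2 + V
√(-237 - 5*L(11)) = √(-237 - 5*(-2 + 11)) = √(-237 - 5*9) = √(-237 - 45) = √(-282) = I*√282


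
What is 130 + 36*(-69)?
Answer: -2354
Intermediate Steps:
130 + 36*(-69) = 130 - 2484 = -2354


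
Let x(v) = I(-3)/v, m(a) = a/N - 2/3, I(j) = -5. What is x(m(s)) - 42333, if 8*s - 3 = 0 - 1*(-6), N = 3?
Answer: -296211/7 ≈ -42316.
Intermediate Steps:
s = 9/8 (s = 3/8 + (0 - 1*(-6))/8 = 3/8 + (0 + 6)/8 = 3/8 + (⅛)*6 = 3/8 + ¾ = 9/8 ≈ 1.1250)
m(a) = -⅔ + a/3 (m(a) = a/3 - 2/3 = a*(⅓) - 2*⅓ = a/3 - ⅔ = -⅔ + a/3)
x(v) = -5/v
x(m(s)) - 42333 = -5/(-⅔ + (⅓)*(9/8)) - 42333 = -5/(-⅔ + 3/8) - 42333 = -5/(-7/24) - 42333 = -5*(-24/7) - 42333 = 120/7 - 42333 = -296211/7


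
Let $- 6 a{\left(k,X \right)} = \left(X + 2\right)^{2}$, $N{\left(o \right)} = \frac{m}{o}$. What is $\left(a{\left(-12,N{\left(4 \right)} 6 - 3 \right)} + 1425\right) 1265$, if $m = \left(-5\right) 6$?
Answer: $\frac{4069505}{3} \approx 1.3565 \cdot 10^{6}$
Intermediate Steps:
$m = -30$
$N{\left(o \right)} = - \frac{30}{o}$
$a{\left(k,X \right)} = - \frac{\left(2 + X\right)^{2}}{6}$ ($a{\left(k,X \right)} = - \frac{\left(X + 2\right)^{2}}{6} = - \frac{\left(2 + X\right)^{2}}{6}$)
$\left(a{\left(-12,N{\left(4 \right)} 6 - 3 \right)} + 1425\right) 1265 = \left(- \frac{\left(2 + \left(- \frac{30}{4} \cdot 6 - 3\right)\right)^{2}}{6} + 1425\right) 1265 = \left(- \frac{\left(2 + \left(\left(-30\right) \frac{1}{4} \cdot 6 - 3\right)\right)^{2}}{6} + 1425\right) 1265 = \left(- \frac{\left(2 - 48\right)^{2}}{6} + 1425\right) 1265 = \left(- \frac{\left(-46\right)^{2}}{6} + 1425\right) 1265 = \left(\left(- \frac{1}{6}\right) 2116 + 1425\right) 1265 = \left(- \frac{1058}{3} + 1425\right) 1265 = \frac{3217}{3} \cdot 1265 = \frac{4069505}{3}$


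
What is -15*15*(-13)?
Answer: 2925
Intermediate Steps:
-15*15*(-13) = -225*(-13) = 2925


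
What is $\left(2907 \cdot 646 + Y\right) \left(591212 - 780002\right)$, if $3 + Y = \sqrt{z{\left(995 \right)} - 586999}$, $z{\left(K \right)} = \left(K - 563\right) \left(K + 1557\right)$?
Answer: $-354532328010 - 188790 \sqrt{515465} \approx -3.5467 \cdot 10^{11}$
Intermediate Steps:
$z{\left(K \right)} = \left(-563 + K\right) \left(1557 + K\right)$
$Y = -3 + \sqrt{515465}$ ($Y = -3 + \sqrt{\left(-876591 + 995^{2} + 994 \cdot 995\right) - 586999} = -3 + \sqrt{\left(-876591 + 990025 + 989030\right) - 586999} = -3 + \sqrt{1102464 - 586999} = -3 + \sqrt{515465} \approx 714.96$)
$\left(2907 \cdot 646 + Y\right) \left(591212 - 780002\right) = \left(2907 \cdot 646 - \left(3 - \sqrt{515465}\right)\right) \left(591212 - 780002\right) = \left(1877922 - \left(3 - \sqrt{515465}\right)\right) \left(-188790\right) = \left(1877919 + \sqrt{515465}\right) \left(-188790\right) = -354532328010 - 188790 \sqrt{515465}$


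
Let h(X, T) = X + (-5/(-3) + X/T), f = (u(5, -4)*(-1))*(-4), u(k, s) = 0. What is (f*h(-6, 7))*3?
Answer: 0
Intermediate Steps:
f = 0 (f = (0*(-1))*(-4) = 0*(-4) = 0)
h(X, T) = 5/3 + X + X/T (h(X, T) = X + (-5*(-⅓) + X/T) = X + (5/3 + X/T) = 5/3 + X + X/T)
(f*h(-6, 7))*3 = (0*(5/3 - 6 - 6/7))*3 = (0*(-109/21))*3 = 0*3 = 0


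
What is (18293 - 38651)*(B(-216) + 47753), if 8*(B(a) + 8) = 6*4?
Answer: -972053784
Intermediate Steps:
B(a) = -5 (B(a) = -8 + (6*4)/8 = -8 + (⅛)*24 = -8 + 3 = -5)
(18293 - 38651)*(B(-216) + 47753) = (18293 - 38651)*(-5 + 47753) = -20358*47748 = -972053784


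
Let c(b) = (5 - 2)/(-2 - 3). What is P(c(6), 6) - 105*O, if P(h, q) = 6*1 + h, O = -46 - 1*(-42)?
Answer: 2127/5 ≈ 425.40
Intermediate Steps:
O = -4 (O = -46 + 42 = -4)
c(b) = -⅗ (c(b) = 3/(-5) = 3*(-⅕) = -⅗)
P(h, q) = 6 + h
P(c(6), 6) - 105*O = (6 - ⅗) - 105*(-4) = 27/5 + 420 = 2127/5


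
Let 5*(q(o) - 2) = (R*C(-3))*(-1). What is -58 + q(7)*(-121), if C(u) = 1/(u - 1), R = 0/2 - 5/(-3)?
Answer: -3721/12 ≈ -310.08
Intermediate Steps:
R = 5/3 (R = 0*(½) - 5*(-⅓) = 0 + 5/3 = 5/3 ≈ 1.6667)
C(u) = 1/(-1 + u)
q(o) = 25/12 (q(o) = 2 + ((5/(3*(-1 - 3)))*(-1))/5 = 2 + (((5/3)/(-4))*(-1))/5 = 2 + (((5/3)*(-¼))*(-1))/5 = 2 + (-5/12*(-1))/5 = 2 + (⅕)*(5/12) = 2 + 1/12 = 25/12)
-58 + q(7)*(-121) = -58 + (25/12)*(-121) = -58 - 3025/12 = -3721/12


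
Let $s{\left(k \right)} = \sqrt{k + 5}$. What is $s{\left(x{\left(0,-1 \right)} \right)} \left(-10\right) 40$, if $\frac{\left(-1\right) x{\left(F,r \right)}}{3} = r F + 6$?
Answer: $- 400 i \sqrt{13} \approx - 1442.2 i$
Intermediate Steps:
$x{\left(F,r \right)} = -18 - 3 F r$ ($x{\left(F,r \right)} = - 3 \left(r F + 6\right) = - 3 \left(F r + 6\right) = - 3 \left(6 + F r\right) = -18 - 3 F r$)
$s{\left(k \right)} = \sqrt{5 + k}$
$s{\left(x{\left(0,-1 \right)} \right)} \left(-10\right) 40 = \sqrt{5 - \left(18 + 0 \left(-1\right)\right)} \left(-10\right) 40 = \sqrt{5 + \left(-18 + 0\right)} \left(-10\right) 40 = \sqrt{5 - 18} \left(-10\right) 40 = \sqrt{-13} \left(-10\right) 40 = i \sqrt{13} \left(-10\right) 40 = - 10 i \sqrt{13} \cdot 40 = - 400 i \sqrt{13}$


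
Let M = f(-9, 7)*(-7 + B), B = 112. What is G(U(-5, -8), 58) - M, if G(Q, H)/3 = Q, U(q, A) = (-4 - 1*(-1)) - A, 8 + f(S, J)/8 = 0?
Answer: 6735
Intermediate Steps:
f(S, J) = -64 (f(S, J) = -64 + 8*0 = -64 + 0 = -64)
U(q, A) = -3 - A (U(q, A) = (-4 + 1) - A = -3 - A)
M = -6720 (M = -64*(-7 + 112) = -64*105 = -6720)
G(Q, H) = 3*Q
G(U(-5, -8), 58) - M = 3*(-3 - 1*(-8)) - 1*(-6720) = 3*(-3 + 8) + 6720 = 3*5 + 6720 = 15 + 6720 = 6735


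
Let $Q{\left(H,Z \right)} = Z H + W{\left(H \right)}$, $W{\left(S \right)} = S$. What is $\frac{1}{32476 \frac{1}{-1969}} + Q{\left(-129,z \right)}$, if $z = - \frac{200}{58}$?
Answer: $\frac{297390583}{941804} \approx 315.77$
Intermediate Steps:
$z = - \frac{100}{29}$ ($z = \left(-200\right) \frac{1}{58} = - \frac{100}{29} \approx -3.4483$)
$Q{\left(H,Z \right)} = H + H Z$ ($Q{\left(H,Z \right)} = Z H + H = H Z + H = H + H Z$)
$\frac{1}{32476 \frac{1}{-1969}} + Q{\left(-129,z \right)} = \frac{1}{32476 \frac{1}{-1969}} - 129 \left(1 - \frac{100}{29}\right) = \frac{1}{32476 \left(- \frac{1}{1969}\right)} - - \frac{9159}{29} = \frac{1}{- \frac{32476}{1969}} + \frac{9159}{29} = - \frac{1969}{32476} + \frac{9159}{29} = \frac{297390583}{941804}$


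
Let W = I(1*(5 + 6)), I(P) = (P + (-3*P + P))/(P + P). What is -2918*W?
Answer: 1459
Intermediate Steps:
I(P) = -½ (I(P) = (P - 2*P)/((2*P)) = (-P)*(1/(2*P)) = -½)
W = -½ ≈ -0.50000
-2918*W = -2918*(-½) = 1459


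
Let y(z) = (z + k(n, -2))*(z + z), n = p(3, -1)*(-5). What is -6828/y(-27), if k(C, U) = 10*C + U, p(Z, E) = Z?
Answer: -1138/1611 ≈ -0.70639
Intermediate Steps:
n = -15 (n = 3*(-5) = -15)
k(C, U) = U + 10*C
y(z) = 2*z*(-152 + z) (y(z) = (z + (-2 + 10*(-15)))*(z + z) = (z + (-2 - 150))*(2*z) = (z - 152)*(2*z) = (-152 + z)*(2*z) = 2*z*(-152 + z))
-6828/y(-27) = -6828*(-1/(54*(-152 - 27))) = -6828/(2*(-27)*(-179)) = -6828/9666 = -6828*1/9666 = -1138/1611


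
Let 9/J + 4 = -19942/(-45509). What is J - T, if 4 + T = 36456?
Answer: -5909060069/162094 ≈ -36455.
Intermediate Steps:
T = 36452 (T = -4 + 36456 = 36452)
J = -409581/162094 (J = 9/(-4 - 19942/(-45509)) = 9/(-4 - 19942*(-1/45509)) = 9/(-4 + 19942/45509) = 9/(-162094/45509) = 9*(-45509/162094) = -409581/162094 ≈ -2.5268)
J - T = -409581/162094 - 1*36452 = -409581/162094 - 36452 = -5909060069/162094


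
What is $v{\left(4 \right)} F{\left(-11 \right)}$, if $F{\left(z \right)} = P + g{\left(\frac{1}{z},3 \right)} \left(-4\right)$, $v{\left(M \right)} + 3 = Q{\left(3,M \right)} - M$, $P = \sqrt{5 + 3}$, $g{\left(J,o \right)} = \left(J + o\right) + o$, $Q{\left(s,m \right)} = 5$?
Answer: $\frac{520}{11} - 4 \sqrt{2} \approx 41.616$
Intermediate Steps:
$g{\left(J,o \right)} = J + 2 o$
$P = 2 \sqrt{2}$ ($P = \sqrt{8} = 2 \sqrt{2} \approx 2.8284$)
$v{\left(M \right)} = 2 - M$ ($v{\left(M \right)} = -3 - \left(-5 + M\right) = 2 - M$)
$F{\left(z \right)} = -24 - \frac{4}{z} + 2 \sqrt{2}$ ($F{\left(z \right)} = 2 \sqrt{2} + \left(\frac{1}{z} + 2 \cdot 3\right) \left(-4\right) = 2 \sqrt{2} + \left(\frac{1}{z} + 6\right) \left(-4\right) = 2 \sqrt{2} + \left(6 + \frac{1}{z}\right) \left(-4\right) = 2 \sqrt{2} - \left(24 + \frac{4}{z}\right) = -24 - \frac{4}{z} + 2 \sqrt{2}$)
$v{\left(4 \right)} F{\left(-11 \right)} = \left(2 - 4\right) \left(-24 - \frac{4}{-11} + 2 \sqrt{2}\right) = \left(2 - 4\right) \left(-24 - - \frac{4}{11} + 2 \sqrt{2}\right) = - 2 \left(-24 + \frac{4}{11} + 2 \sqrt{2}\right) = - 2 \left(- \frac{260}{11} + 2 \sqrt{2}\right) = \frac{520}{11} - 4 \sqrt{2}$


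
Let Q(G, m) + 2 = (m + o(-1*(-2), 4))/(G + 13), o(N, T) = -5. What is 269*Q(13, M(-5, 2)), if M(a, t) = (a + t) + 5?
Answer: -14795/26 ≈ -569.04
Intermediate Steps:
M(a, t) = 5 + a + t
Q(G, m) = -2 + (-5 + m)/(13 + G) (Q(G, m) = -2 + (m - 5)/(G + 13) = -2 + (-5 + m)/(13 + G))
269*Q(13, M(-5, 2)) = 269*((-31 + (5 - 5 + 2) - 2*13)/(13 + 13)) = 269*((-31 + 2 - 26)/26) = 269*((1/26)*(-55)) = 269*(-55/26) = -14795/26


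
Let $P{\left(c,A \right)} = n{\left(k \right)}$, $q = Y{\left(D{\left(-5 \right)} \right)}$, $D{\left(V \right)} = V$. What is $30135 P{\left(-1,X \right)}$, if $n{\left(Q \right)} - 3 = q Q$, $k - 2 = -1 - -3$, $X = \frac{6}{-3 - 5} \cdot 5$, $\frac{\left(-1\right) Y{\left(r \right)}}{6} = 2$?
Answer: $-1356075$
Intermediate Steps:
$Y{\left(r \right)} = -12$ ($Y{\left(r \right)} = \left(-6\right) 2 = -12$)
$q = -12$
$X = - \frac{15}{4}$ ($X = \frac{6}{-8} \cdot 5 = 6 \left(- \frac{1}{8}\right) 5 = \left(- \frac{3}{4}\right) 5 = - \frac{15}{4} \approx -3.75$)
$k = 4$ ($k = 2 - -2 = 2 + \left(-1 + 3\right) = 2 + 2 = 4$)
$n{\left(Q \right)} = 3 - 12 Q$
$P{\left(c,A \right)} = -45$ ($P{\left(c,A \right)} = 3 - 48 = -45$)
$30135 P{\left(-1,X \right)} = 30135 \left(-45\right) = -1356075$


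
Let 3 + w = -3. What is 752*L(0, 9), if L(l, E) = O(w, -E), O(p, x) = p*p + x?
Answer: 20304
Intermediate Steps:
w = -6 (w = -3 - 3 = -6)
O(p, x) = x + p² (O(p, x) = p² + x = x + p²)
L(l, E) = 36 - E (L(l, E) = -E + (-6)² = -E + 36 = 36 - E)
752*L(0, 9) = 752*(36 - 1*9) = 752*(36 - 9) = 752*27 = 20304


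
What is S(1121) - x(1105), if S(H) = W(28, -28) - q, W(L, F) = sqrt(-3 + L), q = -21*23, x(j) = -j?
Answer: 1593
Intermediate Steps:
q = -483
S(H) = 488 (S(H) = sqrt(-3 + 28) - 1*(-483) = sqrt(25) + 483 = 5 + 483 = 488)
S(1121) - x(1105) = 488 - (-1)*1105 = 488 - 1*(-1105) = 488 + 1105 = 1593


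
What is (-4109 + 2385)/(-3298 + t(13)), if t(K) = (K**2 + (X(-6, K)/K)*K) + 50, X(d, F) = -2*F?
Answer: 1724/3105 ≈ 0.55523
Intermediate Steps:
t(K) = 50 + K**2 - 2*K (t(K) = (K**2 + ((-2*K)/K)*K) + 50 = (K**2 - 2*K) + 50 = 50 + K**2 - 2*K)
(-4109 + 2385)/(-3298 + t(13)) = (-4109 + 2385)/(-3298 + (50 + 13**2 - 2*13)) = -1724/(-3298 + (50 + 169 - 26)) = -1724/(-3298 + 193) = -1724/(-3105) = -1724*(-1/3105) = 1724/3105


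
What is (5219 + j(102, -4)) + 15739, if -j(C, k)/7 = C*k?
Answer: 23814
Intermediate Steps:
j(C, k) = -7*C*k
(5219 + j(102, -4)) + 15739 = (5219 - 7*102*(-4)) + 15739 = (5219 + 2856) + 15739 = 8075 + 15739 = 23814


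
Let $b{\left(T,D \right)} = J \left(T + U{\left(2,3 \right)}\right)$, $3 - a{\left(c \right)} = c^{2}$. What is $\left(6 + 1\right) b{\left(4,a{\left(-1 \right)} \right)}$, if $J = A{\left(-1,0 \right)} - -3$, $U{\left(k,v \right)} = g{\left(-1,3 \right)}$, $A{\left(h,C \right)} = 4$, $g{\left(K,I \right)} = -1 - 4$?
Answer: $-49$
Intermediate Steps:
$g{\left(K,I \right)} = -5$
$a{\left(c \right)} = 3 - c^{2}$
$U{\left(k,v \right)} = -5$
$J = 7$ ($J = 4 - -3 = 4 + 3 = 7$)
$b{\left(T,D \right)} = -35 + 7 T$ ($b{\left(T,D \right)} = 7 \left(T - 5\right) = 7 \left(-5 + T\right) = -35 + 7 T$)
$\left(6 + 1\right) b{\left(4,a{\left(-1 \right)} \right)} = \left(6 + 1\right) \left(-35 + 7 \cdot 4\right) = 7 \left(-35 + 28\right) = 7 \left(-7\right) = -49$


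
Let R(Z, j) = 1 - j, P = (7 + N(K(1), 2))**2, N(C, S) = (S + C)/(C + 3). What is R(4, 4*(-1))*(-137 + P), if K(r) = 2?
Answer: -1904/5 ≈ -380.80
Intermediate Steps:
N(C, S) = (C + S)/(3 + C)
P = 1521/25 (P = (7 + (2 + 2)/(3 + 2))**2 = (7 + 4/5)**2 = (39/5)**2 = 1521/25 ≈ 60.840)
R(4, 4*(-1))*(-137 + P) = (1 - 4*(-1))*(-137 + 1521/25) = (1 - 1*(-4))*(-1904/25) = (1 + 4)*(-1904/25) = 5*(-1904/25) = -1904/5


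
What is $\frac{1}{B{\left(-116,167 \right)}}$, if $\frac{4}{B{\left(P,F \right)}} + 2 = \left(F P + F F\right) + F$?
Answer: $\frac{4341}{2} \approx 2170.5$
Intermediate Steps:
$B{\left(P,F \right)} = \frac{4}{-2 + F + F^{2} + F P}$ ($B{\left(P,F \right)} = \frac{4}{-2 + \left(\left(F P + F F\right) + F\right)} = \frac{4}{-2 + \left(\left(F P + F^{2}\right) + F\right)} = \frac{4}{-2 + \left(\left(F^{2} + F P\right) + F\right)} = \frac{4}{-2 + \left(F + F^{2} + F P\right)} = \frac{4}{-2 + F + F^{2} + F P}$)
$\frac{1}{B{\left(-116,167 \right)}} = \frac{1}{4 \frac{1}{-2 + 167 + 167^{2} + 167 \left(-116\right)}} = \frac{1}{4 \frac{1}{-2 + 167 + 27889 - 19372}} = \frac{1}{4 \cdot \frac{1}{8682}} = \frac{1}{\frac{2}{4341}} = \frac{4341}{2}$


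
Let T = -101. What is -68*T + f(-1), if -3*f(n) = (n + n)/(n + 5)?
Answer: 41209/6 ≈ 6868.2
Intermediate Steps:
f(n) = -2*n/(3*(5 + n)) (f(n) = -(n + n)/(3*(n + 5)) = -2*n/(3*(5 + n)))
-68*T + f(-1) = -68*(-101) - 2*(-1)/(15 + 3*(-1)) = 6868 - 2*(-1)/(15 - 3) = 6868 - 2*(-1)/12 = 6868 - 2*(-1)*1/12 = 6868 + ⅙ = 41209/6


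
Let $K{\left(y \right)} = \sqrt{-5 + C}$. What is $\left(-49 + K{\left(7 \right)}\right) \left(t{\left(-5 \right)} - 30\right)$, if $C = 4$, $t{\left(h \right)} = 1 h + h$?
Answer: $1960 - 40 i \approx 1960.0 - 40.0 i$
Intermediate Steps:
$t{\left(h \right)} = 2 h$ ($t{\left(h \right)} = h + h = 2 h$)
$K{\left(y \right)} = i$ ($K{\left(y \right)} = \sqrt{-5 + 4} = \sqrt{-1} = i$)
$\left(-49 + K{\left(7 \right)}\right) \left(t{\left(-5 \right)} - 30\right) = \left(-49 + i\right) \left(2 \left(-5\right) - 30\right) = \left(-49 + i\right) \left(-10 - 30\right) = \left(-49 + i\right) \left(-40\right) = 1960 - 40 i$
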